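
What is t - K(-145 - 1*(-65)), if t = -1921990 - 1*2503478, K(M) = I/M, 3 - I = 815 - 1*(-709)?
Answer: -354038961/80 ≈ -4.4255e+6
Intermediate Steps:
I = -1521 (I = 3 - (815 - 1*(-709)) = 3 - (815 + 709) = 3 - 1*1524 = 3 - 1524 = -1521)
K(M) = -1521/M
t = -4425468 (t = -1921990 - 2503478 = -4425468)
t - K(-145 - 1*(-65)) = -4425468 - (-1521)/(-145 - 1*(-65)) = -4425468 - (-1521)/(-145 + 65) = -4425468 - (-1521)/(-80) = -4425468 - (-1521)*(-1)/80 = -4425468 - 1*1521/80 = -4425468 - 1521/80 = -354038961/80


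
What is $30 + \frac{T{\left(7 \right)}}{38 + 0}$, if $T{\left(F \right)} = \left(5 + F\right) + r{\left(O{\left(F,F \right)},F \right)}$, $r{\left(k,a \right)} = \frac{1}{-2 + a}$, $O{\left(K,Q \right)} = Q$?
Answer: $\frac{5761}{190} \approx 30.321$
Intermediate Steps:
$T{\left(F \right)} = 5 + F + \frac{1}{-2 + F}$ ($T{\left(F \right)} = \left(5 + F\right) + \frac{1}{-2 + F} = 5 + F + \frac{1}{-2 + F}$)
$30 + \frac{T{\left(7 \right)}}{38 + 0} = 30 + \frac{\frac{1}{-2 + 7} \left(1 + \left(-2 + 7\right) \left(5 + 7\right)\right)}{38 + 0} = 30 + \frac{\frac{1}{5} \left(1 + 5 \cdot 12\right)}{38} = 30 + \frac{\frac{1}{5} \left(1 + 60\right)}{38} = 30 + \frac{\frac{1}{5} \cdot 61}{38} = 30 + \frac{1}{38} \cdot \frac{61}{5} = 30 + \frac{61}{190} = \frac{5761}{190}$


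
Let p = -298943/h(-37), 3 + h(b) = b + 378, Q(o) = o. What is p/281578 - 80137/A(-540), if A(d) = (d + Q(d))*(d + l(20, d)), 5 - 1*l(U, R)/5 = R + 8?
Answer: 12123035869/385452124200 ≈ 0.031451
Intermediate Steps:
l(U, R) = -15 - 5*R (l(U, R) = 25 - 5*(R + 8) = 25 - 5*(8 + R) = 25 + (-40 - 5*R) = -15 - 5*R)
h(b) = 375 + b (h(b) = -3 + (b + 378) = -3 + (378 + b) = 375 + b)
A(d) = 2*d*(-15 - 4*d) (A(d) = (d + d)*(d + (-15 - 5*d)) = (2*d)*(-15 - 4*d) = 2*d*(-15 - 4*d))
p = -298943/338 (p = -298943/(375 - 37) = -298943/338 ≈ -884.45)
p/281578 - 80137/A(-540) = -298943/338/281578 - 80137*(-1/(1080*(-15 - 4*(-540)))) = -298943/338*1/281578 - 80137*(-1/(1080*(-15 + 2160))) = -298943/95173364 - 80137/(2*(-540)*2145) = -298943/95173364 - 80137/(-2316600) = -298943/95173364 - 80137*(-1/2316600) = -298943/95173364 + 80137/2316600 = 12123035869/385452124200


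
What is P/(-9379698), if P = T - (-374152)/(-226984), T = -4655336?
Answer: 44028631699/88710057118 ≈ 0.49632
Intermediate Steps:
P = -132085895097/28373 (P = -4655336 - (-374152)/(-226984) = -4655336 - (-374152)*(-1)/226984 = -4655336 - 1*46769/28373 = -4655336 - 46769/28373 = -132085895097/28373 ≈ -4.6553e+6)
P/(-9379698) = -132085895097/28373/(-9379698) = -132085895097/28373*(-1/9379698) = 44028631699/88710057118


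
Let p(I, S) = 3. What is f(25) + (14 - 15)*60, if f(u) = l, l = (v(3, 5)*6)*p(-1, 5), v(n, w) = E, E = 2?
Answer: -24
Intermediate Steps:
v(n, w) = 2
l = 36 (l = (2*6)*3 = 12*3 = 36)
f(u) = 36
f(25) + (14 - 15)*60 = 36 + (14 - 15)*60 = 36 - 1*60 = 36 - 60 = -24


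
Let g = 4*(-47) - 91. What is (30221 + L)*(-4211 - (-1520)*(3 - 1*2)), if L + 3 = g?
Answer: -80565849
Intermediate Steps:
g = -279 (g = -188 - 91 = -279)
L = -282 (L = -3 - 279 = -282)
(30221 + L)*(-4211 - (-1520)*(3 - 1*2)) = (30221 - 282)*(-4211 - (-1520)*(3 - 1*2)) = 29939*(-4211 - (-1520)*(3 - 2)) = 29939*(-4211 - (-1520)) = 29939*(-4211 - 760*(-2)) = 29939*(-4211 + 1520) = 29939*(-2691) = -80565849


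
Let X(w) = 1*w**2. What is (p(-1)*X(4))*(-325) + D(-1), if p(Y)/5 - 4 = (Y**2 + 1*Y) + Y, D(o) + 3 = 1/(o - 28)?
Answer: -2262088/29 ≈ -78003.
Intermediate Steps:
D(o) = -3 + 1/(-28 + o) (D(o) = -3 + 1/(o - 28) = -3 + 1/(-28 + o))
p(Y) = 20 + 5*Y**2 + 10*Y (p(Y) = 20 + 5*((Y**2 + 1*Y) + Y) = 20 + 5*((Y**2 + Y) + Y) = 20 + 5*((Y + Y**2) + Y) = 20 + 5*(Y**2 + 2*Y) = 20 + (5*Y**2 + 10*Y) = 20 + 5*Y**2 + 10*Y)
X(w) = w**2
(p(-1)*X(4))*(-325) + D(-1) = ((20 + 5*(-1)**2 + 10*(-1))*4**2)*(-325) + (85 - 3*(-1))/(-28 - 1) = ((20 + 5*1 - 10)*16)*(-325) + (85 + 3)/(-29) = ((20 + 5 - 10)*16)*(-325) - 1/29*88 = (15*16)*(-325) - 88/29 = 240*(-325) - 88/29 = -78000 - 88/29 = -2262088/29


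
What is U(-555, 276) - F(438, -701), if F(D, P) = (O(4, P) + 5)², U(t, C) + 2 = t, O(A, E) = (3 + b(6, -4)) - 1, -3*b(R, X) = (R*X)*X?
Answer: -1182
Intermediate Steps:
b(R, X) = -R*X²/3 (b(R, X) = -R*X*X/3 = -R*X²/3)
O(A, E) = -30 (O(A, E) = (3 - ⅓*6*(-4)²) - 1 = (3 - ⅓*6*16) - 1 = (3 - 32) - 1 = -29 - 1 = -30)
U(t, C) = -2 + t
F(D, P) = 625 (F(D, P) = (-30 + 5)² = (-25)² = 625)
U(-555, 276) - F(438, -701) = (-2 - 555) - 1*625 = -557 - 625 = -1182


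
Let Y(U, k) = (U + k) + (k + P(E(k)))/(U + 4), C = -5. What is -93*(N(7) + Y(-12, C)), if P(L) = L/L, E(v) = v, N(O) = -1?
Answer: 3255/2 ≈ 1627.5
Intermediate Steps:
P(L) = 1
Y(U, k) = U + k + (1 + k)/(4 + U) (Y(U, k) = (U + k) + (k + 1)/(U + 4) = (U + k) + (1 + k)/(4 + U) = U + k + (1 + k)/(4 + U))
-93*(N(7) + Y(-12, C)) = -93*(-1 + (1 + (-12)² + 4*(-12) + 5*(-5) - 12*(-5))/(4 - 12)) = -93*(-1 + (1 + 144 - 48 - 25 + 60)/(-8)) = -93*(-1 - ⅛*132) = -93*(-1 - 33/2) = -93*(-35/2) = 3255/2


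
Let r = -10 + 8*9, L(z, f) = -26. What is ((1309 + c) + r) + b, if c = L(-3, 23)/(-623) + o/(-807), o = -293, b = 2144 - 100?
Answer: 1717132336/502761 ≈ 3415.4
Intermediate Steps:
b = 2044
r = 62 (r = -10 + 72 = 62)
c = 203521/502761 (c = -26/(-623) - 293/(-807) = -26*(-1/623) - 293*(-1/807) = 26/623 + 293/807 = 203521/502761 ≈ 0.40481)
((1309 + c) + r) + b = ((1309 + 203521/502761) + 62) + 2044 = (658317670/502761 + 62) + 2044 = 689488852/502761 + 2044 = 1717132336/502761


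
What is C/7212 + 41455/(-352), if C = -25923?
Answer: -25674863/211552 ≈ -121.36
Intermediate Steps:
C/7212 + 41455/(-352) = -25923/7212 + 41455/(-352) = -25923*1/7212 + 41455*(-1/352) = -8641/2404 - 41455/352 = -25674863/211552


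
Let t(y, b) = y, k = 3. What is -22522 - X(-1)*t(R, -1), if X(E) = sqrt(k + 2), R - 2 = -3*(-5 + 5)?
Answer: -22522 - 2*sqrt(5) ≈ -22526.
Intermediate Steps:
R = 2 (R = 2 - 3*(-5 + 5) = 2 - 3*0 = 2 + 0 = 2)
X(E) = sqrt(5) (X(E) = sqrt(3 + 2) = sqrt(5))
-22522 - X(-1)*t(R, -1) = -22522 - sqrt(5)*2 = -22522 - 2*sqrt(5)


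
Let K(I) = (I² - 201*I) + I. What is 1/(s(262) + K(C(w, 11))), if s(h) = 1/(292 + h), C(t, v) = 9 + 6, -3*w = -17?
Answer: -554/1537349 ≈ -0.00036036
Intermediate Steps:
w = 17/3 (w = -⅓*(-17) = 17/3 ≈ 5.6667)
C(t, v) = 15
K(I) = I² - 200*I
1/(s(262) + K(C(w, 11))) = 1/(1/(292 + 262) + 15*(-200 + 15)) = 1/(1/554 + 15*(-185)) = 1/(1/554 - 2775) = 1/(-1537349/554) = -554/1537349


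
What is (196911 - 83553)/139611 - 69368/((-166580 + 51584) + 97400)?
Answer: 973265268/204716263 ≈ 4.7542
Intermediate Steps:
(196911 - 83553)/139611 - 69368/((-166580 + 51584) + 97400) = 113358*(1/139611) - 69368/(-114996 + 97400) = 37786/46537 - 69368/(-17596) = 37786/46537 - 69368*(-1/17596) = 37786/46537 + 17342/4399 = 973265268/204716263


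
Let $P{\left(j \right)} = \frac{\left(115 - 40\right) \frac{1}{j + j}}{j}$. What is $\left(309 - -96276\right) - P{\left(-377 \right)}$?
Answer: $\frac{27455058855}{284258} \approx 96585.0$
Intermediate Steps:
$P{\left(j \right)} = \frac{75}{2 j^{2}}$ ($P{\left(j \right)} = \frac{75 \frac{1}{2 j}}{j} = \frac{\frac{75}{2} \frac{1}{j}}{j} = \frac{75}{2 j^{2}}$)
$\left(309 - -96276\right) - P{\left(-377 \right)} = \left(309 - -96276\right) - \frac{75}{2 \cdot 142129} = \left(309 + 96276\right) - \frac{75}{2} \cdot \frac{1}{142129} = 96585 - \frac{75}{284258} = \frac{27455058855}{284258}$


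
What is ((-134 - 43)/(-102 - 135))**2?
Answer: 3481/6241 ≈ 0.55776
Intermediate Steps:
((-134 - 43)/(-102 - 135))**2 = (-177/(-237))**2 = (-177*(-1/237))**2 = (59/79)**2 = 3481/6241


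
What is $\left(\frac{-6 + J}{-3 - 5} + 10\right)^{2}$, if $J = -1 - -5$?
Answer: $\frac{1681}{16} \approx 105.06$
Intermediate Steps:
$J = 4$ ($J = -1 + 5 = 4$)
$\left(\frac{-6 + J}{-3 - 5} + 10\right)^{2} = \left(\frac{-6 + 4}{-3 - 5} + 10\right)^{2} = \left(- \frac{2}{-8} + 10\right)^{2} = \left(\left(-2\right) \left(- \frac{1}{8}\right) + 10\right)^{2} = \left(\frac{1}{4} + 10\right)^{2} = \left(\frac{41}{4}\right)^{2} = \frac{1681}{16}$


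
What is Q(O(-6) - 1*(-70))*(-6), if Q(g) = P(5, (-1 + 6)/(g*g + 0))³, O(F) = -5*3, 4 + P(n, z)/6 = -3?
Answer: 444528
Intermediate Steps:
P(n, z) = -42 (P(n, z) = -24 + 6*(-3) = -24 - 18 = -42)
O(F) = -15
Q(g) = -74088 (Q(g) = (-42)³ = -74088)
Q(O(-6) - 1*(-70))*(-6) = -74088*(-6) = 444528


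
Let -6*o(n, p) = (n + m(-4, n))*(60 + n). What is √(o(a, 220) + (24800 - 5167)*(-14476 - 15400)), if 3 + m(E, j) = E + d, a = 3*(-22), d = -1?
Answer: I*√586555582 ≈ 24219.0*I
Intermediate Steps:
a = -66
m(E, j) = -4 + E (m(E, j) = -3 + (E - 1) = -3 + (-1 + E) = -4 + E)
o(n, p) = -(-8 + n)*(60 + n)/6 (o(n, p) = -(n + (-4 - 4))*(60 + n)/6 = -(n - 8)*(60 + n)/6 = -(-8 + n)*(60 + n)/6)
√(o(a, 220) + (24800 - 5167)*(-14476 - 15400)) = √((80 - 26/3*(-66) - ⅙*(-66)²) + (24800 - 5167)*(-14476 - 15400)) = √((80 + 572 - ⅙*4356) + 19633*(-29876)) = √((80 + 572 - 726) - 586555508) = √(-74 - 586555508) = √(-586555582) = I*√586555582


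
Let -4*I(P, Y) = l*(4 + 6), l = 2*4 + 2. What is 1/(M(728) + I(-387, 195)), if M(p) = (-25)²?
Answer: 1/600 ≈ 0.0016667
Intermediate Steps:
M(p) = 625
l = 10 (l = 8 + 2 = 10)
I(P, Y) = -25 (I(P, Y) = -5*(4 + 6)/2 = -5*10/2 = -¼*100 = -25)
1/(M(728) + I(-387, 195)) = 1/(625 - 25) = 1/600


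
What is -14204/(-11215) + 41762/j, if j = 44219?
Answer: 156635358/70845155 ≈ 2.2110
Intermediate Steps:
-14204/(-11215) + 41762/j = -14204/(-11215) + 41762/44219 = -14204*(-1/11215) + 41762*(1/44219) = 14204/11215 + 5966/6317 = 156635358/70845155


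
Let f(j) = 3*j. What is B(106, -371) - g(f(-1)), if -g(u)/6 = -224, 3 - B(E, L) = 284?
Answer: -1625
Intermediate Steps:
B(E, L) = -281 (B(E, L) = 3 - 1*284 = 3 - 284 = -281)
g(u) = 1344 (g(u) = -6*(-224) = 1344)
B(106, -371) - g(f(-1)) = -281 - 1*1344 = -281 - 1344 = -1625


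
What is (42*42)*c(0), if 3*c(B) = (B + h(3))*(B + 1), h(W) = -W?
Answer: -1764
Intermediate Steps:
c(B) = (1 + B)*(-3 + B)/3 (c(B) = ((B - 1*3)*(B + 1))/3 = ((B - 3)*(1 + B))/3 = ((-3 + B)*(1 + B))/3 = ((1 + B)*(-3 + B))/3 = (1 + B)*(-3 + B)/3)
(42*42)*c(0) = (42*42)*(-1 - 2/3*0 + (1/3)*0**2) = 1764*(-1 + 0 + (1/3)*0) = 1764*(-1 + 0 + 0) = 1764*(-1) = -1764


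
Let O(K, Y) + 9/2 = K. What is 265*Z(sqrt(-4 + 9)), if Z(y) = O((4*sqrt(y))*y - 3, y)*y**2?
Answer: -19875/2 + 5300*5**(3/4) ≈ 7784.1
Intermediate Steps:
O(K, Y) = -9/2 + K
Z(y) = y**2*(-15/2 + 4*y**(3/2)) (Z(y) = (-9/2 + ((4*sqrt(y))*y - 3))*y**2 = (-9/2 + (4*y**(3/2) - 3))*y**2 = (-9/2 + (-3 + 4*y**(3/2)))*y**2 = (-15/2 + 4*y**(3/2))*y**2 = y**2*(-15/2 + 4*y**(3/2)))
265*Z(sqrt(-4 + 9)) = 265*((sqrt(-4 + 9))**2*(-15 + 8*(sqrt(-4 + 9))**(3/2))/2) = 265*((sqrt(5))**2*(-15 + 8*(sqrt(5))**(3/2))/2) = 265*((1/2)*5*(-15 + 8*5**(3/4))) = 265*(-75/2 + 20*5**(3/4)) = -19875/2 + 5300*5**(3/4)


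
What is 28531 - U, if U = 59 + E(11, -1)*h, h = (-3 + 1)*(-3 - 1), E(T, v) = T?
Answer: 28384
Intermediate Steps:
h = 8 (h = -2*(-4) = 8)
U = 147 (U = 59 + 11*8 = 59 + 88 = 147)
28531 - U = 28531 - 1*147 = 28531 - 147 = 28384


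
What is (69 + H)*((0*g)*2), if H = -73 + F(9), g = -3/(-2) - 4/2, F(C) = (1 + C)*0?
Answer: 0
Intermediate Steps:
F(C) = 0
g = -½ (g = -3*(-½) - 4*½ = 3/2 - 2 = -½ ≈ -0.50000)
H = -73 (H = -73 + 0 = -73)
(69 + H)*((0*g)*2) = (69 - 73)*((0*(-½))*2) = -0*2 = -4*0 = 0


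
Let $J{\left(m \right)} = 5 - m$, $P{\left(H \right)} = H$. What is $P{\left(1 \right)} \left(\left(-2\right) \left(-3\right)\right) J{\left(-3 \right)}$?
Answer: $48$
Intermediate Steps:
$P{\left(1 \right)} \left(\left(-2\right) \left(-3\right)\right) J{\left(-3 \right)} = 1 \left(\left(-2\right) \left(-3\right)\right) \left(5 - -3\right) = 1 \cdot 6 \left(5 + 3\right) = 6 \cdot 8 = 48$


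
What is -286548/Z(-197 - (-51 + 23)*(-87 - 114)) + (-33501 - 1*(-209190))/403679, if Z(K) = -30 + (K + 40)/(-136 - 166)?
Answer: 34933945229259/1322048725 ≈ 26424.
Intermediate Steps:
Z(K) = -4550/151 - K/302 (Z(K) = -30 + (40 + K)/(-302) = -30 + (40 + K)*(-1/302) = -30 + (-20/151 - K/302) = -4550/151 - K/302)
-286548/Z(-197 - (-51 + 23)*(-87 - 114)) + (-33501 - 1*(-209190))/403679 = -286548/(-4550/151 - (-197 - (-51 + 23)*(-87 - 114))/302) + (-33501 - 1*(-209190))/403679 = -286548/(-4550/151 - (-197 - (-28)*(-201))/302) + (-33501 + 209190)*(1/403679) = -286548/(-4550/151 - (-197 - 1*5628)/302) + 175689*(1/403679) = -286548/(-4550/151 - (-197 - 5628)/302) + 175689/403679 = -286548/(-4550/151 - 1/302*(-5825)) + 175689/403679 = -286548/(-4550/151 + 5825/302) + 175689/403679 = -286548/(-3275/302) + 175689/403679 = -286548*(-302/3275) + 175689/403679 = 86537496/3275 + 175689/403679 = 34933945229259/1322048725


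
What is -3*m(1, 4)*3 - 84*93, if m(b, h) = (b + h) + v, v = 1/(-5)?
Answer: -39276/5 ≈ -7855.2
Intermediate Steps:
v = -1/5 ≈ -0.20000
m(b, h) = -1/5 + b + h (m(b, h) = (b + h) - 1/5 = -1/5 + b + h)
-3*m(1, 4)*3 - 84*93 = -3*(-1/5 + 1 + 4)*3 - 84*93 = -3*24/5*3 - 7812 = -72/5*3 - 7812 = -216/5 - 7812 = -39276/5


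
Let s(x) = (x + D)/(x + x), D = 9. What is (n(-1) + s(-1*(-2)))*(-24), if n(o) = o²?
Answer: -90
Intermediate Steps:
s(x) = (9 + x)/(2*x) (s(x) = (x + 9)/(x + x) = (9 + x)/((2*x)) = (9 + x)*(1/(2*x)) = (9 + x)/(2*x))
(n(-1) + s(-1*(-2)))*(-24) = ((-1)² + (9 - 1*(-2))/(2*((-1*(-2)))))*(-24) = (1 + (½)*(9 + 2)/2)*(-24) = (1 + (½)*(½)*11)*(-24) = (1 + 11/4)*(-24) = (15/4)*(-24) = -90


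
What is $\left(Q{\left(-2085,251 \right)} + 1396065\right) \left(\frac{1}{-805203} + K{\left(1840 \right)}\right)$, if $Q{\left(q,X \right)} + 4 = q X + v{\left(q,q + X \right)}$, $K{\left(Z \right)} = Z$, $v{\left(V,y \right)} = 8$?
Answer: $\frac{1293019583530946}{805203} \approx 1.6058 \cdot 10^{9}$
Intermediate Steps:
$Q{\left(q,X \right)} = 4 + X q$ ($Q{\left(q,X \right)} = -4 + \left(q X + 8\right) = -4 + \left(X q + 8\right) = -4 + \left(8 + X q\right) = 4 + X q$)
$\left(Q{\left(-2085,251 \right)} + 1396065\right) \left(\frac{1}{-805203} + K{\left(1840 \right)}\right) = \left(\left(4 + 251 \left(-2085\right)\right) + 1396065\right) \left(\frac{1}{-805203} + 1840\right) = \left(\left(4 - 523335\right) + 1396065\right) \left(- \frac{1}{805203} + 1840\right) = \left(-523331 + 1396065\right) \frac{1481573519}{805203} = 872734 \cdot \frac{1481573519}{805203} = \frac{1293019583530946}{805203}$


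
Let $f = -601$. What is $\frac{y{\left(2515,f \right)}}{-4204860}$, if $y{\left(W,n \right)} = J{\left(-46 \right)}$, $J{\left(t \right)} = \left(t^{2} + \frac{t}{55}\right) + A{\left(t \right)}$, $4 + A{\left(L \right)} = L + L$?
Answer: $- \frac{18509}{38544550} \approx -0.0004802$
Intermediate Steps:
$A{\left(L \right)} = -4 + 2 L$ ($A{\left(L \right)} = -4 + \left(L + L\right) = -4 + 2 L$)
$J{\left(t \right)} = -4 + t^{2} + \frac{111 t}{55}$ ($J{\left(t \right)} = \left(t^{2} + \frac{t}{55}\right) + \left(-4 + 2 t\right) = -4 + t^{2} + \frac{111 t}{55}$)
$y{\left(W,n \right)} = \frac{111054}{55}$ ($y{\left(W,n \right)} = -4 + \left(-46\right)^{2} + \frac{111}{55} \left(-46\right) = -4 + 2116 - \frac{5106}{55} = \frac{111054}{55}$)
$\frac{y{\left(2515,f \right)}}{-4204860} = \frac{111054}{55 \left(-4204860\right)} = \frac{111054}{55} \left(- \frac{1}{4204860}\right) = - \frac{18509}{38544550}$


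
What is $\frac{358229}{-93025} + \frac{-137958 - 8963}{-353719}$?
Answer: $- \frac{113045077626}{32904709975} \approx -3.4355$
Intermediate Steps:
$\frac{358229}{-93025} + \frac{-137958 - 8963}{-353719} = 358229 \left(- \frac{1}{93025}\right) - - \frac{146921}{353719} = - \frac{358229}{93025} + \frac{146921}{353719} = - \frac{113045077626}{32904709975}$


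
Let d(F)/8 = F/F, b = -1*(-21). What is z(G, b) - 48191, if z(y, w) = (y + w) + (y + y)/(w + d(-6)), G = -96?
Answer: -1399906/29 ≈ -48273.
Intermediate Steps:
b = 21
d(F) = 8 (d(F) = 8*(F/F) = 8*1 = 8)
z(y, w) = w + y + 2*y/(8 + w) (z(y, w) = (y + w) + (y + y)/(w + 8) = (w + y) + (2*y)/(8 + w) = (w + y) + 2*y/(8 + w) = w + y + 2*y/(8 + w))
z(G, b) - 48191 = (21² + 8*21 + 10*(-96) + 21*(-96))/(8 + 21) - 48191 = (441 + 168 - 960 - 2016)/29 - 48191 = (1/29)*(-2367) - 48191 = -2367/29 - 48191 = -1399906/29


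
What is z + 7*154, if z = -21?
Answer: 1057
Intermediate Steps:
z + 7*154 = -21 + 7*154 = -21 + 1078 = 1057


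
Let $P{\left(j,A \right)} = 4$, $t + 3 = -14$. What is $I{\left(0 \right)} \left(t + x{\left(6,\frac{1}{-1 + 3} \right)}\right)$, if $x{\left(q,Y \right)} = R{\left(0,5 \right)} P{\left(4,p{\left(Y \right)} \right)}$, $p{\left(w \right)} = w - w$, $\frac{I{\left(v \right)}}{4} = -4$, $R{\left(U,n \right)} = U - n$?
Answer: $592$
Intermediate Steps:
$t = -17$ ($t = -3 - 14 = -17$)
$I{\left(v \right)} = -16$ ($I{\left(v \right)} = 4 \left(-4\right) = -16$)
$p{\left(w \right)} = 0$
$x{\left(q,Y \right)} = -20$ ($x{\left(q,Y \right)} = \left(0 - 5\right) 4 = \left(-5\right) 4 = -20$)
$I{\left(0 \right)} \left(t + x{\left(6,\frac{1}{-1 + 3} \right)}\right) = - 16 \left(-17 - 20\right) = \left(-16\right) \left(-37\right) = 592$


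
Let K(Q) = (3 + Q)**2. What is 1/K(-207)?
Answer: 1/41616 ≈ 2.4029e-5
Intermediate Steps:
1/K(-207) = 1/((3 - 207)**2) = 1/((-204)**2) = 1/41616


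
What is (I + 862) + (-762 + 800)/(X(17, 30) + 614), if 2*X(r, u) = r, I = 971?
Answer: 2282161/1245 ≈ 1833.1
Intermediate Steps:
X(r, u) = r/2
(I + 862) + (-762 + 800)/(X(17, 30) + 614) = (971 + 862) + (-762 + 800)/((1/2)*17 + 614) = 1833 + 38/(17/2 + 614) = 1833 + 38/(1245/2) = 1833 + 38*(2/1245) = 1833 + 76/1245 = 2282161/1245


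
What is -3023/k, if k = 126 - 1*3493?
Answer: 3023/3367 ≈ 0.89783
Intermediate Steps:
k = -3367 (k = 126 - 3493 = -3367)
-3023/k = -3023/(-3367) = -3023*(-1/3367) = 3023/3367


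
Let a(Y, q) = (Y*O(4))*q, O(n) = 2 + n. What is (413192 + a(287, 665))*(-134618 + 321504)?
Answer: 291228565292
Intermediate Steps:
a(Y, q) = 6*Y*q (a(Y, q) = (Y*(2 + 4))*q = (Y*6)*q = (6*Y)*q = 6*Y*q)
(413192 + a(287, 665))*(-134618 + 321504) = (413192 + 6*287*665)*(-134618 + 321504) = (413192 + 1145130)*186886 = 1558322*186886 = 291228565292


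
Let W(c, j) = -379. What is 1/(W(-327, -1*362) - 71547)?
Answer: -1/71926 ≈ -1.3903e-5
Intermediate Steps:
1/(W(-327, -1*362) - 71547) = 1/(-379 - 71547) = 1/(-71926) = -1/71926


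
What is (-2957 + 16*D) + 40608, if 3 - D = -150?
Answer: 40099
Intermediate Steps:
D = 153 (D = 3 - 1*(-150) = 3 + 150 = 153)
(-2957 + 16*D) + 40608 = (-2957 + 16*153) + 40608 = (-2957 + 2448) + 40608 = -509 + 40608 = 40099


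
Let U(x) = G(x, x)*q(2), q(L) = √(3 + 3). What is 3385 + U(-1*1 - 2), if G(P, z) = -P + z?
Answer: 3385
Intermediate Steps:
G(P, z) = z - P
q(L) = √6
U(x) = 0 (U(x) = (x - x)*√6 = 0*√6 = 0)
3385 + U(-1*1 - 2) = 3385 + 0 = 3385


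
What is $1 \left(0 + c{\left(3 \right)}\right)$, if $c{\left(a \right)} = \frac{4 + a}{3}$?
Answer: $\frac{7}{3} \approx 2.3333$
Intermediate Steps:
$c{\left(a \right)} = \frac{4}{3} + \frac{a}{3}$ ($c{\left(a \right)} = \left(4 + a\right) \frac{1}{3} = \frac{4}{3} + \frac{a}{3}$)
$1 \left(0 + c{\left(3 \right)}\right) = 1 \left(0 + \left(\frac{4}{3} + \frac{1}{3} \cdot 3\right)\right) = 1 \left(0 + \left(\frac{4}{3} + 1\right)\right) = 1 \left(0 + \frac{7}{3}\right) = 1 \cdot \frac{7}{3} = \frac{7}{3}$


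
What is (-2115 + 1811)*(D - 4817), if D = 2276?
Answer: 772464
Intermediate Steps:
(-2115 + 1811)*(D - 4817) = (-2115 + 1811)*(2276 - 4817) = -304*(-2541) = 772464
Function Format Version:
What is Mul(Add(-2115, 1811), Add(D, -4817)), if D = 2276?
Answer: 772464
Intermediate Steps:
Mul(Add(-2115, 1811), Add(D, -4817)) = Mul(Add(-2115, 1811), Add(2276, -4817)) = Mul(-304, -2541) = 772464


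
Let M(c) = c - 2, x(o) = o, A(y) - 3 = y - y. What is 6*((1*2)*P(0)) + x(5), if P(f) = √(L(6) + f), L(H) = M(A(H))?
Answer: 17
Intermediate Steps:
A(y) = 3 (A(y) = 3 + (y - y) = 3 + 0 = 3)
M(c) = -2 + c
L(H) = 1 (L(H) = -2 + 3 = 1)
P(f) = √(1 + f)
6*((1*2)*P(0)) + x(5) = 6*((1*2)*√(1 + 0)) + 5 = 6*(2*√1) + 5 = 6*(2*1) + 5 = 6*2 + 5 = 12 + 5 = 17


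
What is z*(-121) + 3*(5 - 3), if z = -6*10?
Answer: 7266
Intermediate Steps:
z = -60
z*(-121) + 3*(5 - 3) = -60*(-121) + 3*(5 - 3) = 7260 + 3*2 = 7260 + 6 = 7266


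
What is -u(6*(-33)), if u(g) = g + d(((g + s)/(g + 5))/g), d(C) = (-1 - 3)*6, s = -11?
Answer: 222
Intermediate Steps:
d(C) = -24 (d(C) = -4*6 = -24)
u(g) = -24 + g (u(g) = g - 24 = -24 + g)
-u(6*(-33)) = -(-24 + 6*(-33)) = -(-24 - 198) = -1*(-222) = 222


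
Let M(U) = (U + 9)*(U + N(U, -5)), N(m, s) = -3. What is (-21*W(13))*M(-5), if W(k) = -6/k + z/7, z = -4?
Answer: -9024/13 ≈ -694.15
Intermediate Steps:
W(k) = -4/7 - 6/k (W(k) = -6/k - 4/7 = -4/7 - 6/k)
M(U) = (-3 + U)*(9 + U) (M(U) = (U + 9)*(U - 3) = (9 + U)*(-3 + U) = (-3 + U)*(9 + U))
(-21*W(13))*M(-5) = (-21*(-4/7 - 6/13))*(-27 + (-5)**2 + 6*(-5)) = (-21*(-4/7 - 6*1/13))*(-27 + 25 - 30) = -21*(-4/7 - 6/13)*(-32) = -21*(-94/91)*(-32) = (282/13)*(-32) = -9024/13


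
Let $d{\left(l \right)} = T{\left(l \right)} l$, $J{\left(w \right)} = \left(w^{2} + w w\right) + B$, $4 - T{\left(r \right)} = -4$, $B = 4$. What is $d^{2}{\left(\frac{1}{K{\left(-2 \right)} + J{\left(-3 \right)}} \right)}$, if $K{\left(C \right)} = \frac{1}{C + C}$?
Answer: $\frac{1024}{7569} \approx 0.13529$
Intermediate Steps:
$K{\left(C \right)} = \frac{1}{2 C}$
$T{\left(r \right)} = 8$ ($T{\left(r \right)} = 4 - -4 = 4 + 4 = 8$)
$J{\left(w \right)} = 4 + 2 w^{2}$ ($J{\left(w \right)} = \left(w^{2} + w w\right) + 4 = \left(w^{2} + w^{2}\right) + 4 = 2 w^{2} + 4 = 4 + 2 w^{2}$)
$d{\left(l \right)} = 8 l$
$d^{2}{\left(\frac{1}{K{\left(-2 \right)} + J{\left(-3 \right)}} \right)} = \left(\frac{8}{\frac{1}{2 \left(-2\right)} + \left(4 + 2 \left(-3\right)^{2}\right)}\right)^{2} = \left(\frac{8}{\frac{1}{2} \left(- \frac{1}{2}\right) + \left(4 + 2 \cdot 9\right)}\right)^{2} = \left(\frac{8}{- \frac{1}{4} + \left(4 + 18\right)}\right)^{2} = \left(\frac{8}{- \frac{1}{4} + 22}\right)^{2} = \left(\frac{8}{\frac{87}{4}}\right)^{2} = \left(8 \cdot \frac{4}{87}\right)^{2} = \left(\frac{32}{87}\right)^{2} = \frac{1024}{7569}$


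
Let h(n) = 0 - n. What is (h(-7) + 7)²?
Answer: 196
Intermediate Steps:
h(n) = -n
(h(-7) + 7)² = (-1*(-7) + 7)² = (7 + 7)² = 14² = 196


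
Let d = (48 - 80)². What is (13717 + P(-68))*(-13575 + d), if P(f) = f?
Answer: -171308599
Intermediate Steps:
d = 1024 (d = (-32)² = 1024)
(13717 + P(-68))*(-13575 + d) = (13717 - 68)*(-13575 + 1024) = 13649*(-12551) = -171308599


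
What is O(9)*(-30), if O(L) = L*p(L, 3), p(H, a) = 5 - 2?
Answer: -810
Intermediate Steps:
p(H, a) = 3
O(L) = 3*L (O(L) = L*3 = 3*L)
O(9)*(-30) = (3*9)*(-30) = 27*(-30) = -810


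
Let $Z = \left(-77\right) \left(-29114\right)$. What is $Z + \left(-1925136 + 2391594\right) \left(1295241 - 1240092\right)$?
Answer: $25726934020$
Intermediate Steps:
$Z = 2241778$
$Z + \left(-1925136 + 2391594\right) \left(1295241 - 1240092\right) = 2241778 + \left(-1925136 + 2391594\right) \left(1295241 - 1240092\right) = 2241778 + 466458 \cdot 55149 = 2241778 + 25724692242 = 25726934020$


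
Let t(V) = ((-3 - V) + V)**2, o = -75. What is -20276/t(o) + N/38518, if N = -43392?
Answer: -390690748/173331 ≈ -2254.0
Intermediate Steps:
t(V) = 9 (t(V) = (-3)**2 = 9)
-20276/t(o) + N/38518 = -20276/9 - 43392/38518 = -20276*1/9 - 43392*1/38518 = -20276/9 - 21696/19259 = -390690748/173331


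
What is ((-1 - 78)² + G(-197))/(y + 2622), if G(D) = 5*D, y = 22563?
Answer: 24/115 ≈ 0.20870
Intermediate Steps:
((-1 - 78)² + G(-197))/(y + 2622) = ((-1 - 78)² + 5*(-197))/(22563 + 2622) = ((-79)² - 985)/25185 = (6241 - 985)*(1/25185) = 5256*(1/25185) = 24/115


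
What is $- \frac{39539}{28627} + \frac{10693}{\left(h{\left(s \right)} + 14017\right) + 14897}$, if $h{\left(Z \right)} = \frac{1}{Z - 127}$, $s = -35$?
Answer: $- \frac{135613746331}{134090786009} \approx -1.0114$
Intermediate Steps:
$h{\left(Z \right)} = \frac{1}{-127 + Z}$
$- \frac{39539}{28627} + \frac{10693}{\left(h{\left(s \right)} + 14017\right) + 14897} = - \frac{39539}{28627} + \frac{10693}{\left(\frac{1}{-127 - 35} + 14017\right) + 14897} = \left(-39539\right) \frac{1}{28627} + \frac{10693}{\left(\frac{1}{-162} + 14017\right) + 14897} = - \frac{39539}{28627} + \frac{10693}{\left(- \frac{1}{162} + 14017\right) + 14897} = - \frac{39539}{28627} + \frac{10693}{\frac{2270753}{162} + 14897} = - \frac{39539}{28627} + \frac{10693}{\frac{4684067}{162}} = - \frac{39539}{28627} + 10693 \cdot \frac{162}{4684067} = - \frac{39539}{28627} + \frac{1732266}{4684067} = - \frac{135613746331}{134090786009}$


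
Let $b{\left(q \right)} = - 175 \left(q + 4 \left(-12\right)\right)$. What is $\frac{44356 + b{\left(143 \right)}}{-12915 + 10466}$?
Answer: $- \frac{27731}{2449} \approx -11.323$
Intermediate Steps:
$b{\left(q \right)} = 8400 - 175 q$ ($b{\left(q \right)} = - 175 \left(q - 48\right) = - 175 \left(-48 + q\right) = 8400 - 175 q$)
$\frac{44356 + b{\left(143 \right)}}{-12915 + 10466} = \frac{44356 + \left(8400 - 25025\right)}{-12915 + 10466} = \frac{44356 + \left(8400 - 25025\right)}{-2449} = \left(44356 - 16625\right) \left(- \frac{1}{2449}\right) = 27731 \left(- \frac{1}{2449}\right) = - \frac{27731}{2449}$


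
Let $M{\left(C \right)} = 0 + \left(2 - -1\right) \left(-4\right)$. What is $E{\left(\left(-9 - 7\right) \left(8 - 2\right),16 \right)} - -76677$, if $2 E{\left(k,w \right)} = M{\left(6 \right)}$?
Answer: $76671$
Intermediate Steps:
$M{\left(C \right)} = -12$ ($M{\left(C \right)} = 0 + \left(2 + 1\right) \left(-4\right) = 0 + 3 \left(-4\right) = 0 - 12 = -12$)
$E{\left(k,w \right)} = -6$ ($E{\left(k,w \right)} = \frac{1}{2} \left(-12\right) = -6$)
$E{\left(\left(-9 - 7\right) \left(8 - 2\right),16 \right)} - -76677 = -6 - -76677 = -6 + 76677 = 76671$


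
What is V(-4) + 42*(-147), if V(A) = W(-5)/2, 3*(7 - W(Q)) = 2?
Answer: -37025/6 ≈ -6170.8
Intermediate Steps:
W(Q) = 19/3 (W(Q) = 7 - ⅓*2 = 7 - ⅔ = 19/3)
V(A) = 19/6 (V(A) = (19/3)/2 = (19/3)*(½) = 19/6)
V(-4) + 42*(-147) = 19/6 + 42*(-147) = 19/6 - 6174 = -37025/6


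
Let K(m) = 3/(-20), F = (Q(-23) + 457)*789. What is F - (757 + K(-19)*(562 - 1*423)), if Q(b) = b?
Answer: 6833797/20 ≈ 3.4169e+5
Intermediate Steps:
F = 342426 (F = (-23 + 457)*789 = 434*789 = 342426)
K(m) = -3/20 (K(m) = 3*(-1/20) = -3/20)
F - (757 + K(-19)*(562 - 1*423)) = 342426 - (757 - 3*(562 - 1*423)/20) = 342426 - (757 - 3*(562 - 423)/20) = 342426 - (757 - 3/20*139) = 342426 - (757 - 417/20) = 342426 - 1*14723/20 = 342426 - 14723/20 = 6833797/20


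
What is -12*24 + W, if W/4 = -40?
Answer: -448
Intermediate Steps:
W = -160 (W = 4*(-40) = -160)
-12*24 + W = -12*24 - 160 = -288 - 160 = -448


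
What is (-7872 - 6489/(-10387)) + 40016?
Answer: 333886217/10387 ≈ 32145.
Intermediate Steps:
(-7872 - 6489/(-10387)) + 40016 = (-7872 - 6489*(-1/10387)) + 40016 = (-7872 + 6489/10387) + 40016 = -81759975/10387 + 40016 = 333886217/10387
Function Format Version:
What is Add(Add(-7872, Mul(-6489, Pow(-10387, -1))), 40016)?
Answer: Rational(333886217, 10387) ≈ 32145.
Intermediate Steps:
Add(Add(-7872, Mul(-6489, Pow(-10387, -1))), 40016) = Add(Add(-7872, Mul(-6489, Rational(-1, 10387))), 40016) = Add(Add(-7872, Rational(6489, 10387)), 40016) = Add(Rational(-81759975, 10387), 40016) = Rational(333886217, 10387)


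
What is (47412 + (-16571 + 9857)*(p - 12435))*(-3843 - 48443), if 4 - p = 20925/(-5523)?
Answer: -8036018740255896/1841 ≈ -4.3650e+12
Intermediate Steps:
p = 14339/1841 (p = 4 - 20925/(-5523) = 4 - 20925*(-1)/5523 = 4 - 1*(-6975/1841) = 4 + 6975/1841 = 14339/1841 ≈ 7.7887)
(47412 + (-16571 + 9857)*(p - 12435))*(-3843 - 48443) = (47412 + (-16571 + 9857)*(14339/1841 - 12435))*(-3843 - 48443) = (47412 - 6714*(-22878496/1841))*(-52286) = (47412 + 153606222144/1841)*(-52286) = (153693507636/1841)*(-52286) = -8036018740255896/1841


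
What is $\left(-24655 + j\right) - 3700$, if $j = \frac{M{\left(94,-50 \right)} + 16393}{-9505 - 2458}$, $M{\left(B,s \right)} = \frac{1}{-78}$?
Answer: $- \frac{26459726123}{933114} \approx -28356.0$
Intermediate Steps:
$M{\left(B,s \right)} = - \frac{1}{78}$
$j = - \frac{1278653}{933114}$ ($j = \frac{- \frac{1}{78} + 16393}{-9505 - 2458} = \frac{1278653}{78 \left(-11963\right)} = \frac{1278653}{78} \left(- \frac{1}{11963}\right) = - \frac{1278653}{933114} \approx -1.3703$)
$\left(-24655 + j\right) - 3700 = \left(-24655 - \frac{1278653}{933114}\right) - 3700 = - \frac{23007204323}{933114} - 3700 = - \frac{26459726123}{933114}$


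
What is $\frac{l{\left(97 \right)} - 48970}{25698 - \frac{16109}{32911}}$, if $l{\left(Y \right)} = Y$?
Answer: $- \frac{1608459303}{845730769} \approx -1.9019$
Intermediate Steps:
$\frac{l{\left(97 \right)} - 48970}{25698 - \frac{16109}{32911}} = \frac{97 - 48970}{25698 - \frac{16109}{32911}} = - \frac{48873}{25698 - \frac{16109}{32911}} = - \frac{48873}{\frac{845730769}{32911}} = \left(-48873\right) \frac{32911}{845730769} = - \frac{1608459303}{845730769}$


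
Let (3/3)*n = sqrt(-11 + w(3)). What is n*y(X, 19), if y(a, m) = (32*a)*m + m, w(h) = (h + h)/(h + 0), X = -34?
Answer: -61959*I ≈ -61959.0*I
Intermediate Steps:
w(h) = 2 (w(h) = (2*h)/h = 2)
y(a, m) = m + 32*a*m (y(a, m) = 32*a*m + m = m + 32*a*m)
n = 3*I (n = sqrt(-11 + 2) = sqrt(-9) = 3*I ≈ 3.0*I)
n*y(X, 19) = (3*I)*(19*(1 + 32*(-34))) = (3*I)*(19*(1 - 1088)) = (3*I)*(19*(-1087)) = (3*I)*(-20653) = -61959*I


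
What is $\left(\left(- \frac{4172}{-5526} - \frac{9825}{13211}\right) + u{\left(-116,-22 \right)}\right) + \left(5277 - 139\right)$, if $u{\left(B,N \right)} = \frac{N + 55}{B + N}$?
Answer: $\frac{8626790456507}{1679091678} \approx 5137.8$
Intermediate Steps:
$u{\left(B,N \right)} = \frac{55 + N}{B + N}$
$\left(\left(- \frac{4172}{-5526} - \frac{9825}{13211}\right) + u{\left(-116,-22 \right)}\right) + \left(5277 - 139\right) = \left(\left(- \frac{4172}{-5526} - \frac{9825}{13211}\right) + \frac{55 - 22}{-116 - 22}\right) + \left(5277 - 139\right) = \left(\left(\left(-4172\right) \left(- \frac{1}{5526}\right) - \frac{9825}{13211}\right) + \frac{1}{-138} \cdot 33\right) + \left(5277 - 139\right) = \left(\left(\frac{2086}{2763} - \frac{9825}{13211}\right) - \frac{11}{46}\right) + 5138 = \left(\frac{411671}{36501993} - \frac{11}{46}\right) + 5138 = - \frac{382585057}{1679091678} + 5138 = \frac{8626790456507}{1679091678}$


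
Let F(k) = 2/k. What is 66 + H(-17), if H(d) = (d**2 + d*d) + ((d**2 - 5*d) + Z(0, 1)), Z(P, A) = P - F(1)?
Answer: 1016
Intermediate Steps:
Z(P, A) = -2 + P (Z(P, A) = P - 2/1 = P - 2 = -2 + P)
H(d) = -2 - 5*d + 3*d**2 (H(d) = (d**2 + d*d) + ((d**2 - 5*d) + (-2 + 0)) = (d**2 + d**2) + ((d**2 - 5*d) - 2) = 2*d**2 + (-2 + d**2 - 5*d) = -2 - 5*d + 3*d**2)
66 + H(-17) = 66 + (-2 - 5*(-17) + 3*(-17)**2) = 66 + (-2 + 85 + 3*289) = 66 + (-2 + 85 + 867) = 66 + 950 = 1016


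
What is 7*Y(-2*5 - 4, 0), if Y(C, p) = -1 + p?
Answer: -7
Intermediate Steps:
7*Y(-2*5 - 4, 0) = 7*(-1 + 0) = 7*(-1) = -7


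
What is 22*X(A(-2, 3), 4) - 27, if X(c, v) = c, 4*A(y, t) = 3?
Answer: -21/2 ≈ -10.500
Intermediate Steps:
A(y, t) = 3/4 (A(y, t) = (1/4)*3 = 3/4)
22*X(A(-2, 3), 4) - 27 = 22*(3/4) - 27 = 33/2 - 27 = -21/2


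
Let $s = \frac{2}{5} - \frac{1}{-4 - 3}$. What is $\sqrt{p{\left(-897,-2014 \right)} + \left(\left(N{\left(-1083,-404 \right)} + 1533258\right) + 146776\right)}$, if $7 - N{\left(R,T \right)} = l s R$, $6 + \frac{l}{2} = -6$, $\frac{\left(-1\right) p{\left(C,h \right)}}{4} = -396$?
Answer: $\frac{\sqrt{2042705945}}{35} \approx 1291.3$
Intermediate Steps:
$p{\left(C,h \right)} = 1584$ ($p{\left(C,h \right)} = \left(-4\right) \left(-396\right) = 1584$)
$l = -24$ ($l = -12 + 2 \left(-6\right) = -12 - 12 = -24$)
$s = \frac{19}{35}$ ($s = 2 \cdot \frac{1}{5} - \frac{1}{-7} = \frac{2}{5} - - \frac{1}{7} = \frac{2}{5} + \frac{1}{7} = \frac{19}{35} \approx 0.54286$)
$N{\left(R,T \right)} = 7 + \frac{456 R}{35}$ ($N{\left(R,T \right)} = 7 - \left(-24\right) \frac{19}{35} R = 7 - - \frac{456 R}{35} = 7 + \frac{456 R}{35}$)
$\sqrt{p{\left(-897,-2014 \right)} + \left(\left(N{\left(-1083,-404 \right)} + 1533258\right) + 146776\right)} = \sqrt{1584 + \left(\left(\left(7 + \frac{456}{35} \left(-1083\right)\right) + 1533258\right) + 146776\right)} = \sqrt{1584 + \left(\left(\left(7 - \frac{493848}{35}\right) + 1533258\right) + 146776\right)} = \sqrt{1584 + \left(\left(- \frac{493603}{35} + 1533258\right) + 146776\right)} = \sqrt{1584 + \left(\frac{53170427}{35} + 146776\right)} = \sqrt{1584 + \frac{58307587}{35}} = \sqrt{\frac{58363027}{35}} = \frac{\sqrt{2042705945}}{35}$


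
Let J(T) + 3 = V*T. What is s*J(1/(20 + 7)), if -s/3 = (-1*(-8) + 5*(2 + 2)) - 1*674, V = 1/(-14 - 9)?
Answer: -1204144/207 ≈ -5817.1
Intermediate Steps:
V = -1/23 (V = 1/(-23) = -1/23 ≈ -0.043478)
J(T) = -3 - T/23
s = 1938 (s = -3*((-1*(-8) + 5*(2 + 2)) - 1*674) = -3*((8 + 5*4) - 674) = -3*((8 + 20) - 674) = -3*(28 - 674) = -3*(-646) = 1938)
s*J(1/(20 + 7)) = 1938*(-3 - 1/(23*(20 + 7))) = 1938*(-3 - 1/23/27) = 1938*(-3 - 1/23*1/27) = 1938*(-3 - 1/621) = 1938*(-1864/621) = -1204144/207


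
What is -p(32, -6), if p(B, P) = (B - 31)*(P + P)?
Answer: 12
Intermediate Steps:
p(B, P) = 2*P*(-31 + B) (p(B, P) = (-31 + B)*(2*P) = 2*P*(-31 + B))
-p(32, -6) = -2*(-6)*(-31 + 32) = -2*(-6) = -1*(-12) = 12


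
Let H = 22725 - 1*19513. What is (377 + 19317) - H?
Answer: 16482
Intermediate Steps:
H = 3212 (H = 22725 - 19513 = 3212)
(377 + 19317) - H = (377 + 19317) - 1*3212 = 19694 - 3212 = 16482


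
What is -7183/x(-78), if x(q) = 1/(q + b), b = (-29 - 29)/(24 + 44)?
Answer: 19257623/34 ≈ 5.6640e+5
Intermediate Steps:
b = -29/34 (b = -58/68 = -58*1/68 = -29/34 ≈ -0.85294)
x(q) = 1/(-29/34 + q) (x(q) = 1/(q - 29/34) = 1/(-29/34 + q))
-7183/x(-78) = -7183/(34/(-29 + 34*(-78))) = -7183/(34/(-29 - 2652)) = -7183/(34/(-2681)) = -7183/(34*(-1/2681)) = -7183/(-34/2681) = -7183*(-2681/34) = 19257623/34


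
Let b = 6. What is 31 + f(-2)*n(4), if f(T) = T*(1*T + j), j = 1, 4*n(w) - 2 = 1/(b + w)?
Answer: 641/20 ≈ 32.050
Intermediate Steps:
n(w) = ½ + 1/(4*(6 + w))
f(T) = T*(1 + T) (f(T) = T*(1*T + 1) = T*(T + 1) = T*(1 + T))
31 + f(-2)*n(4) = 31 + (-2*(1 - 2))*((13 + 2*4)/(4*(6 + 4))) = 31 + (-2*(-1))*((¼)*(13 + 8)/10) = 31 + 2*((¼)*(⅒)*21) = 31 + 2*(21/40) = 31 + 21/20 = 641/20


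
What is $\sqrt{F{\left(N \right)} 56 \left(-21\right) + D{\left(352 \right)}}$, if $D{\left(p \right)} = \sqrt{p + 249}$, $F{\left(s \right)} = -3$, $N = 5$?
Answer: $\sqrt{3528 + \sqrt{601}} \approx 59.603$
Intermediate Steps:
$D{\left(p \right)} = \sqrt{249 + p}$
$\sqrt{F{\left(N \right)} 56 \left(-21\right) + D{\left(352 \right)}} = \sqrt{\left(-3\right) 56 \left(-21\right) + \sqrt{249 + 352}} = \sqrt{\left(-168\right) \left(-21\right) + \sqrt{601}} = \sqrt{3528 + \sqrt{601}}$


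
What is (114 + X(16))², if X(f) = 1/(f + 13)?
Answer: 10936249/841 ≈ 13004.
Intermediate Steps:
X(f) = 1/(13 + f)
(114 + X(16))² = (114 + 1/(13 + 16))² = (114 + 1/29)² = (3307/29)² = 10936249/841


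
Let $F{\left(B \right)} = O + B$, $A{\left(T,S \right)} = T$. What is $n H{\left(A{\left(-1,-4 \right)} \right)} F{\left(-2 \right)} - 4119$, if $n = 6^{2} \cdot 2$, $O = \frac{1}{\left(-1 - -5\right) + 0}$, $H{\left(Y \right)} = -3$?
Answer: $-3741$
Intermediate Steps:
$O = \frac{1}{4}$ ($O = \frac{1}{\left(-1 + 5\right) + 0} = \frac{1}{4 + 0} = \frac{1}{4} \approx 0.25$)
$n = 72$ ($n = 36 \cdot 2 = 72$)
$F{\left(B \right)} = \frac{1}{4} + B$
$n H{\left(A{\left(-1,-4 \right)} \right)} F{\left(-2 \right)} - 4119 = 72 \left(-3\right) \left(\frac{1}{4} - 2\right) - 4119 = \left(-216\right) \left(- \frac{7}{4}\right) - 4119 = 378 - 4119 = -3741$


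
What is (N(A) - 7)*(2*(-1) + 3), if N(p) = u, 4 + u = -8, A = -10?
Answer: -19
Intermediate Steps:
u = -12 (u = -4 - 8 = -12)
N(p) = -12
(N(A) - 7)*(2*(-1) + 3) = (-12 - 7)*(2*(-1) + 3) = -19*(-2 + 3) = -19*1 = -19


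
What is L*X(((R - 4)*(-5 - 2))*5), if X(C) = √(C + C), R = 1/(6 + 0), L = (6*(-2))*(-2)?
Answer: 8*√2415 ≈ 393.14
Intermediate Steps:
L = 24 (L = -12*(-2) = 24)
R = ⅙ (R = 1/6 = ⅙ ≈ 0.16667)
X(C) = √2*√C (X(C) = √(2*C) = √2*√C)
L*X(((R - 4)*(-5 - 2))*5) = 24*(√2*√(((⅙ - 4)*(-5 - 2))*5)) = 24*(√2*√(-23/6*(-7)*5)) = 24*(√2*√((161/6)*5)) = 24*(√2*√(805/6)) = 24*(√2*(√4830/6)) = 24*(√2415/3) = 8*√2415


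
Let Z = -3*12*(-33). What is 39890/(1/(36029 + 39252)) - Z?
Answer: 3002957902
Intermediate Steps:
Z = 1188 (Z = -36*(-33) = 1188)
39890/(1/(36029 + 39252)) - Z = 39890/(1/(36029 + 39252)) - 1*1188 = 39890/(1/75281) - 1188 = 39890*75281 - 1188 = 3002959090 - 1188 = 3002957902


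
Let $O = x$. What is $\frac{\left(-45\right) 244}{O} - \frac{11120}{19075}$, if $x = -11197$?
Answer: $\frac{16986572}{42716555} \approx 0.39766$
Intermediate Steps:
$O = -11197$
$\frac{\left(-45\right) 244}{O} - \frac{11120}{19075} = \frac{\left(-45\right) 244}{-11197} - \frac{11120}{19075} = \left(-10980\right) \left(- \frac{1}{11197}\right) - \frac{2224}{3815} = \frac{10980}{11197} - \frac{2224}{3815} = \frac{16986572}{42716555}$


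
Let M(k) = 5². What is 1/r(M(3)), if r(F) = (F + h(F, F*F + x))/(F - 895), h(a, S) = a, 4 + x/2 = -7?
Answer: -87/5 ≈ -17.400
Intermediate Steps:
M(k) = 25
x = -22 (x = -8 + 2*(-7) = -8 - 14 = -22)
r(F) = 2*F/(-895 + F) (r(F) = (F + F)/(F - 895) = (2*F)/(-895 + F) = 2*F/(-895 + F))
1/r(M(3)) = 1/(2*25/(-895 + 25)) = 1/(2*25/(-870)) = 1/(2*25*(-1/870)) = 1/(-5/87) = -87/5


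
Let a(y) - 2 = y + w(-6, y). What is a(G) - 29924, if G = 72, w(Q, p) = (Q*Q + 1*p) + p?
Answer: -29670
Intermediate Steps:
w(Q, p) = Q² + 2*p (w(Q, p) = (Q² + p) + p = (p + Q²) + p = Q² + 2*p)
a(y) = 38 + 3*y (a(y) = 2 + (y + ((-6)² + 2*y)) = 2 + (y + (36 + 2*y)) = 2 + (36 + 3*y) = 38 + 3*y)
a(G) - 29924 = (38 + 3*72) - 29924 = (38 + 216) - 29924 = 254 - 29924 = -29670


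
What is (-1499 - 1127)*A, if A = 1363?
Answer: -3579238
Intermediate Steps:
(-1499 - 1127)*A = (-1499 - 1127)*1363 = -2626*1363 = -3579238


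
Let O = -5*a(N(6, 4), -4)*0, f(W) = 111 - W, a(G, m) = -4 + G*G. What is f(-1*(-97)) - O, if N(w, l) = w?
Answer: 14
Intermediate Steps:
a(G, m) = -4 + G²
O = 0 (O = -5*(-4 + 6²)*0 = -5*(-4 + 36)*0 = -5*32*0 = -160*0 = 0)
f(-1*(-97)) - O = (111 - (-1)*(-97)) - 1*0 = (111 - 1*97) + 0 = (111 - 97) + 0 = 14 + 0 = 14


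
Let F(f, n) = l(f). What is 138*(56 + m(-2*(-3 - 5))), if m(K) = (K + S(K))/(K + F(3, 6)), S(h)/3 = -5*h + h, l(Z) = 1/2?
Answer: 6256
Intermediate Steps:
l(Z) = ½
F(f, n) = ½
S(h) = -12*h (S(h) = 3*(-5*h + h) = 3*(-4*h) = -12*h)
m(K) = -11*K/(½ + K) (m(K) = (K - 12*K)/(K + ½) = (-11*K)/(½ + K) = -11*K/(½ + K))
138*(56 + m(-2*(-3 - 5))) = 138*(56 - 22*(-2*(-3 - 5))/(1 + 2*(-2*(-3 - 5)))) = 138*(56 - 22*(-2*(-8))/(1 + 2*(-2*(-8)))) = 138*(56 - 22*16/(1 + 2*16)) = 138*(56 - 22*16/(1 + 32)) = 138*(56 - 22*16/33) = 138*(56 - 22*16*1/33) = 138*(56 - 32/3) = 138*(136/3) = 6256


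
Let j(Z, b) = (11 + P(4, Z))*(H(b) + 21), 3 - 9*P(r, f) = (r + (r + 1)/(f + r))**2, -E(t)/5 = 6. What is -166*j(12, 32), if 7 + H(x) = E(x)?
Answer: 590711/24 ≈ 24613.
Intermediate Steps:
E(t) = -30 (E(t) = -5*6 = -30)
P(r, f) = 1/3 - (r + (1 + r)/(f + r))**2/9 (P(r, f) = 1/3 - (r + (r + 1)/(f + r))**2/9 = 1/3 - (r + (1 + r)/(f + r))**2/9)
H(x) = -37 (H(x) = -7 - 30 = -37)
j(Z, b) = -544/3 + 16*(21 + 4*Z)**2/(9*(4 + Z)**2) (j(Z, b) = (11 + (1/3 - (1 + 4 + 4**2 + Z*4)**2/(9*(Z + 4)**2)))*(-37 + 21) = (11 + (1/3 - (1 + 4 + 16 + 4*Z)**2/(9*(4 + Z)**2)))*(-16) = (11 + (1/3 - (21 + 4*Z)**2/(9*(4 + Z)**2)))*(-16) = (34/3 - (21 + 4*Z)**2/(9*(4 + Z)**2))*(-16) = -544/3 + 16*(21 + 4*Z)**2/(9*(4 + Z)**2))
-166*j(12, 32) = -166*(-544/3 + 16*(21 + 4*12)**2/(9*(4 + 12)**2)) = -166*(-544/3 + (16/9)*(21 + 48)**2/16**2) = -166*(-544/3 + (16/9)*(1/256)*69**2) = -166*(-544/3 + (16/9)*(1/256)*4761) = -166*(-544/3 + 529/16) = -166*(-7117/48) = 590711/24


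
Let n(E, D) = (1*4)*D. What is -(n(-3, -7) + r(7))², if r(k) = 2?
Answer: -676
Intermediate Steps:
n(E, D) = 4*D
-(n(-3, -7) + r(7))² = -(4*(-7) + 2)² = -(-28 + 2)² = -1*(-26)² = -1*676 = -676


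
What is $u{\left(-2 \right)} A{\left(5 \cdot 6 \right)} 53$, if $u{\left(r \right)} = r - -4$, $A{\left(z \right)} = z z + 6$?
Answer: $96036$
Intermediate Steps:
$A{\left(z \right)} = 6 + z^{2}$ ($A{\left(z \right)} = z^{2} + 6 = 6 + z^{2}$)
$u{\left(r \right)} = 4 + r$ ($u{\left(r \right)} = r + 4 = 4 + r$)
$u{\left(-2 \right)} A{\left(5 \cdot 6 \right)} 53 = \left(4 - 2\right) \left(6 + \left(5 \cdot 6\right)^{2}\right) 53 = 2 \left(6 + 30^{2}\right) 53 = 2 \left(6 + 900\right) 53 = 2 \cdot 906 \cdot 53 = 1812 \cdot 53 = 96036$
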